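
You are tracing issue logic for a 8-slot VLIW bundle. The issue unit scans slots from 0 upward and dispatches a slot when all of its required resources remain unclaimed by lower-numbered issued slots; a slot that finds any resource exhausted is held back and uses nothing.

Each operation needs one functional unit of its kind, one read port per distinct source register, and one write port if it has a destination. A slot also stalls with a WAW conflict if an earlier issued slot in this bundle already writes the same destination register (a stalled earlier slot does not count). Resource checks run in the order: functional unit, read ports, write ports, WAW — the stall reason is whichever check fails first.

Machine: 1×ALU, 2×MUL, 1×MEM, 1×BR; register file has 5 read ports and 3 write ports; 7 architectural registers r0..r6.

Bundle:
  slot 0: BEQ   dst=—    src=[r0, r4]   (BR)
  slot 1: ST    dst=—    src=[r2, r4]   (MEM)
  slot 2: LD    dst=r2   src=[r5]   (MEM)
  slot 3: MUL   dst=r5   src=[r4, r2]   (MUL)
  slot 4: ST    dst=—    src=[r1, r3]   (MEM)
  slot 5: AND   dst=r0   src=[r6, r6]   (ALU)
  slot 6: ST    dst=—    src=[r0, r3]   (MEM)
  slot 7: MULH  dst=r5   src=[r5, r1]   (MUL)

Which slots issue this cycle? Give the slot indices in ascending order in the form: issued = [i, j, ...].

  0. BR ⇒ go  {1A/2Mu/1Ld/0B | 3r 3w}
  1. MEM ⇒ go  {1A/2Mu/0Ld/0B | 1r 3w}
  2. MEM→r2 ⇒ no(FU)  {1A/2Mu/0Ld/0B | 1r 3w}
  3. MUL→r5 ⇒ no(RD_PORT)  {1A/2Mu/0Ld/0B | 1r 3w}
  4. MEM ⇒ no(FU)  {1A/2Mu/0Ld/0B | 1r 3w}
  5. ALU→r0 ⇒ go  {0A/2Mu/0Ld/0B | 0r 2w}
  6. MEM ⇒ no(FU)  {0A/2Mu/0Ld/0B | 0r 2w}
  7. MUL→r5 ⇒ no(RD_PORT)  {0A/2Mu/0Ld/0B | 0r 2w}

issued = [0, 1, 5]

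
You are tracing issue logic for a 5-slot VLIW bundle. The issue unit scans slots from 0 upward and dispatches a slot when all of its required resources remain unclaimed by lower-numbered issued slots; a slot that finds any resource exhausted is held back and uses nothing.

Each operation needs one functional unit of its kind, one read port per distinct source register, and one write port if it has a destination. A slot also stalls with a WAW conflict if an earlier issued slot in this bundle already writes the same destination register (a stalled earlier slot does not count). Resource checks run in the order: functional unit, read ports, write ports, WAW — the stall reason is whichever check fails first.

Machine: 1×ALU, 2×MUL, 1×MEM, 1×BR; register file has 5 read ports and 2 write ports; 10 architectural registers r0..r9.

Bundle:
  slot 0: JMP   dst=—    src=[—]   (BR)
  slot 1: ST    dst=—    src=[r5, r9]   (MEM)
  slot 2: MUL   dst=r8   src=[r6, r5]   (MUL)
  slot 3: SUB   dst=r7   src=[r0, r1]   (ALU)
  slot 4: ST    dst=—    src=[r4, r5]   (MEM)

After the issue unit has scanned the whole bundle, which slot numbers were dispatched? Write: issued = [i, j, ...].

[0] BR needs rd=0 wr=0: ok; after: ALU=1 MUL=2 MEM=1 BR=0, R=5, W=2
[1] MEM needs rd=2 wr=0: ok; after: ALU=1 MUL=2 MEM=0 BR=0, R=3, W=2
[2] MUL needs rd=2 wr=1: ok; after: ALU=1 MUL=1 MEM=0 BR=0, R=1, W=1
[3] ALU needs rd=2 wr=1: RD_PORT; after: ALU=1 MUL=1 MEM=0 BR=0, R=1, W=1
[4] MEM needs rd=2 wr=0: FU; after: ALU=1 MUL=1 MEM=0 BR=0, R=1, W=1

issued = [0, 1, 2]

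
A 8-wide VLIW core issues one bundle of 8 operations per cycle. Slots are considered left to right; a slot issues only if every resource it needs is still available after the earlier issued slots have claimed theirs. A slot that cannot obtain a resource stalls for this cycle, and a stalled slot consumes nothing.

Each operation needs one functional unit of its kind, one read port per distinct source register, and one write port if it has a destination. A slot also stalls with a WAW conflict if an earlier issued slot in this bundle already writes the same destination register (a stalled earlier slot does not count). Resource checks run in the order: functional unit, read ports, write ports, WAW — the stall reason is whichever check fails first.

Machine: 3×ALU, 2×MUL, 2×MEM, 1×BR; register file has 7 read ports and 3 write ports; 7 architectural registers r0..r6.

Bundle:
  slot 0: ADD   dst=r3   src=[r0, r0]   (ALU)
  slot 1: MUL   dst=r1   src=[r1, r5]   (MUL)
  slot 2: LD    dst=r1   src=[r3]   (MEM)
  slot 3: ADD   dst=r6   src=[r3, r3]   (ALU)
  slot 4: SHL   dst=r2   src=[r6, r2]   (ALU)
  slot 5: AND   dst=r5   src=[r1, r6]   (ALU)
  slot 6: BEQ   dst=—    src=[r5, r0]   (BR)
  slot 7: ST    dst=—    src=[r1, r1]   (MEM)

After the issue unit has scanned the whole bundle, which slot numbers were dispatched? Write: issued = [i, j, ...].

issued = [0, 1, 3, 6, 7]

#0 ALU src=r0,r0 dispatched  <A:2 Mu:2 Ld:2 B:1 rd:6 wr:2>
#1 MUL src=r1,r5 dispatched  <A:2 Mu:1 Ld:2 B:1 rd:4 wr:1>
#2 MEM src=r3 held:WAW  <A:2 Mu:1 Ld:2 B:1 rd:4 wr:1>
#3 ALU src=r3,r3 dispatched  <A:1 Mu:1 Ld:2 B:1 rd:3 wr:0>
#4 ALU src=r6,r2 held:WR_PORT  <A:1 Mu:1 Ld:2 B:1 rd:3 wr:0>
#5 ALU src=r1,r6 held:WR_PORT  <A:1 Mu:1 Ld:2 B:1 rd:3 wr:0>
#6 BR src=r5,r0 dispatched  <A:1 Mu:1 Ld:2 B:0 rd:1 wr:0>
#7 MEM src=r1,r1 dispatched  <A:1 Mu:1 Ld:1 B:0 rd:0 wr:0>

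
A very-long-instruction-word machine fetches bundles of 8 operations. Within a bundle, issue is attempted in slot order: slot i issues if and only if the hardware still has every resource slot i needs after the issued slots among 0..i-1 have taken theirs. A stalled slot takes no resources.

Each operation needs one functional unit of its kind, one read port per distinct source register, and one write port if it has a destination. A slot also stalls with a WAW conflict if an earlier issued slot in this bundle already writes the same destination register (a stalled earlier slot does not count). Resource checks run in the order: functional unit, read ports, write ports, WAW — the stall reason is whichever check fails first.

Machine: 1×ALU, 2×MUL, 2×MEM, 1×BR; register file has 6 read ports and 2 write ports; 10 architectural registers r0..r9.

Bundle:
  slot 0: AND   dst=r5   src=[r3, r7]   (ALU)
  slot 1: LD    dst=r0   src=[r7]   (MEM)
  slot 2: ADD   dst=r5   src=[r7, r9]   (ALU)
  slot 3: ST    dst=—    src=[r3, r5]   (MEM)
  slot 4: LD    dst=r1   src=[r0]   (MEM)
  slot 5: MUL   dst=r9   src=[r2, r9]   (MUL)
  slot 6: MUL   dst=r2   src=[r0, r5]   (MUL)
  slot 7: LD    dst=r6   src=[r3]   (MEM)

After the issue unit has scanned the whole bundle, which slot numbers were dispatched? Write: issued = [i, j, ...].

#0 ALU src=r3,r7 dispatched  <A:0 Mu:2 Ld:2 B:1 rd:4 wr:1>
#1 MEM src=r7 dispatched  <A:0 Mu:2 Ld:1 B:1 rd:3 wr:0>
#2 ALU src=r7,r9 held:FU  <A:0 Mu:2 Ld:1 B:1 rd:3 wr:0>
#3 MEM src=r3,r5 dispatched  <A:0 Mu:2 Ld:0 B:1 rd:1 wr:0>
#4 MEM src=r0 held:FU  <A:0 Mu:2 Ld:0 B:1 rd:1 wr:0>
#5 MUL src=r2,r9 held:RD_PORT  <A:0 Mu:2 Ld:0 B:1 rd:1 wr:0>
#6 MUL src=r0,r5 held:RD_PORT  <A:0 Mu:2 Ld:0 B:1 rd:1 wr:0>
#7 MEM src=r3 held:FU  <A:0 Mu:2 Ld:0 B:1 rd:1 wr:0>

issued = [0, 1, 3]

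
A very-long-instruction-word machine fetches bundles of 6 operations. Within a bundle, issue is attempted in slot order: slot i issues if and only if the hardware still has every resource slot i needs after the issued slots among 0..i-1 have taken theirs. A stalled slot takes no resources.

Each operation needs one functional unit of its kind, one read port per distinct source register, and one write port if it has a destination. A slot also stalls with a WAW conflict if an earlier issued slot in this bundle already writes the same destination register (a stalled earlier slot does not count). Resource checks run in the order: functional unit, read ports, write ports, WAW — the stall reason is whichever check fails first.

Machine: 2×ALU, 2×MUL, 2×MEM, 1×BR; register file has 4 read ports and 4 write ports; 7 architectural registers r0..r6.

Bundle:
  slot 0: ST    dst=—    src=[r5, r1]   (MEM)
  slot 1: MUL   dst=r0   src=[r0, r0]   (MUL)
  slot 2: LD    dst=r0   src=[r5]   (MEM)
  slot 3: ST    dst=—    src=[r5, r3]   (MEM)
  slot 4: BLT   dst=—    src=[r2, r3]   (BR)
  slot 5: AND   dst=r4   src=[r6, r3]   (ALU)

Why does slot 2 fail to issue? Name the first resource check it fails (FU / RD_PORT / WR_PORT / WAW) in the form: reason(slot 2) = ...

#0 MEM src=r5,r1 dispatched  <A:2 Mu:2 Ld:1 B:1 rd:2 wr:4>
#1 MUL src=r0,r0 dispatched  <A:2 Mu:1 Ld:1 B:1 rd:1 wr:3>
#2 MEM src=r5 held:WAW  <A:2 Mu:1 Ld:1 B:1 rd:1 wr:3>
#3 MEM src=r5,r3 held:RD_PORT  <A:2 Mu:1 Ld:1 B:1 rd:1 wr:3>
#4 BR src=r2,r3 held:RD_PORT  <A:2 Mu:1 Ld:1 B:1 rd:1 wr:3>
#5 ALU src=r6,r3 held:RD_PORT  <A:2 Mu:1 Ld:1 B:1 rd:1 wr:3>

reason(slot 2) = WAW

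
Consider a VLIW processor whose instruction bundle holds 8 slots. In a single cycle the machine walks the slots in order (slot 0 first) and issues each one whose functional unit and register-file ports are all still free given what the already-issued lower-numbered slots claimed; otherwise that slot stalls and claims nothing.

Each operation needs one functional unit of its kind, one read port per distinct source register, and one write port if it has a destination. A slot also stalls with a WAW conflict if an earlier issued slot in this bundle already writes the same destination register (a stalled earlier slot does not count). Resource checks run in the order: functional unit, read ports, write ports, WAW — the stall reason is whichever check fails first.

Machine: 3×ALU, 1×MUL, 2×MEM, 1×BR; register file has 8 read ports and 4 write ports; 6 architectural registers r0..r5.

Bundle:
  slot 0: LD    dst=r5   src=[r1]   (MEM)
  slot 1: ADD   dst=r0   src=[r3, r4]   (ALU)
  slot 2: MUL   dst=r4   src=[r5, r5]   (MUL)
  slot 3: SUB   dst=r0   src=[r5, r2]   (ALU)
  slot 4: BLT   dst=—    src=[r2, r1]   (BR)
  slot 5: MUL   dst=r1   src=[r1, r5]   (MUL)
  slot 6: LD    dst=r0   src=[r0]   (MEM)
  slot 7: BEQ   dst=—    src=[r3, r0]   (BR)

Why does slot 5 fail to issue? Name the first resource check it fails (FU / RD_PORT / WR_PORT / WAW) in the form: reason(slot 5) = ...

reason(slot 5) = FU

  0. MEM→r5 ⇒ go  {3A/1Mu/1Ld/1B | 7r 3w}
  1. ALU→r0 ⇒ go  {2A/1Mu/1Ld/1B | 5r 2w}
  2. MUL→r4 ⇒ go  {2A/0Mu/1Ld/1B | 4r 1w}
  3. ALU→r0 ⇒ no(WAW)  {2A/0Mu/1Ld/1B | 4r 1w}
  4. BR ⇒ go  {2A/0Mu/1Ld/0B | 2r 1w}
  5. MUL→r1 ⇒ no(FU)  {2A/0Mu/1Ld/0B | 2r 1w}
  6. MEM→r0 ⇒ no(WAW)  {2A/0Mu/1Ld/0B | 2r 1w}
  7. BR ⇒ no(FU)  {2A/0Mu/1Ld/0B | 2r 1w}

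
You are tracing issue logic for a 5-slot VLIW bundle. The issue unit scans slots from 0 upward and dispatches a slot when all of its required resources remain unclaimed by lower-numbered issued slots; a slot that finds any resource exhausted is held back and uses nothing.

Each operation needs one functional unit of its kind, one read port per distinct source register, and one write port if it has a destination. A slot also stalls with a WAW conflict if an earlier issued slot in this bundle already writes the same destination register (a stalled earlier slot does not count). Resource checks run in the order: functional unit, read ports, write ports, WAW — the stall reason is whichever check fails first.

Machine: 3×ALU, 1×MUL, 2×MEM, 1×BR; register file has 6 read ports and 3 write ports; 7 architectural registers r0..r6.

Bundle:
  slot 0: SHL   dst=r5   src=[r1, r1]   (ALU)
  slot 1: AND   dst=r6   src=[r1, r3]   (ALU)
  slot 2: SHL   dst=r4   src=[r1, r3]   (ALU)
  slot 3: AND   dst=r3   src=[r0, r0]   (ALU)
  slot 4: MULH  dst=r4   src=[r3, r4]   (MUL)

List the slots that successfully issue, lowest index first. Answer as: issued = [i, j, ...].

issued = [0, 1, 2]

#0 ALU src=r1,r1 dispatched  <A:2 Mu:1 Ld:2 B:1 rd:5 wr:2>
#1 ALU src=r1,r3 dispatched  <A:1 Mu:1 Ld:2 B:1 rd:3 wr:1>
#2 ALU src=r1,r3 dispatched  <A:0 Mu:1 Ld:2 B:1 rd:1 wr:0>
#3 ALU src=r0,r0 held:FU  <A:0 Mu:1 Ld:2 B:1 rd:1 wr:0>
#4 MUL src=r3,r4 held:RD_PORT  <A:0 Mu:1 Ld:2 B:1 rd:1 wr:0>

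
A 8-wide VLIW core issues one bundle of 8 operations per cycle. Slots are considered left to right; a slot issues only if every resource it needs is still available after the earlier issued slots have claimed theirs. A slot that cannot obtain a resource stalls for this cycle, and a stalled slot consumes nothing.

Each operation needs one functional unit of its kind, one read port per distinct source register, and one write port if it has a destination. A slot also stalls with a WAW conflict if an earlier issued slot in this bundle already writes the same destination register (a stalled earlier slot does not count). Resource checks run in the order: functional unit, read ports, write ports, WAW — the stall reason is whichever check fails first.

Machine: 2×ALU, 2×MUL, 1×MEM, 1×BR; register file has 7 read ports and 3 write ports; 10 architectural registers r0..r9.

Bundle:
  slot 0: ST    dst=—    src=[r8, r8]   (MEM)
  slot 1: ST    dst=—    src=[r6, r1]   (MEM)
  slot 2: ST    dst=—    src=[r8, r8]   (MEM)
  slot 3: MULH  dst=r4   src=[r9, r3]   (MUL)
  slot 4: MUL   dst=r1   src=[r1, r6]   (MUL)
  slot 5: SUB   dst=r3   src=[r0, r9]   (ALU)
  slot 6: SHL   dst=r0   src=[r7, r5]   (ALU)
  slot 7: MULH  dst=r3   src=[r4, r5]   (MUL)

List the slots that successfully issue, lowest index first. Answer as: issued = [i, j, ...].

issued = [0, 3, 4, 5]

[0] MEM needs rd=1 wr=0: ok; after: ALU=2 MUL=2 MEM=0 BR=1, R=6, W=3
[1] MEM needs rd=2 wr=0: FU; after: ALU=2 MUL=2 MEM=0 BR=1, R=6, W=3
[2] MEM needs rd=1 wr=0: FU; after: ALU=2 MUL=2 MEM=0 BR=1, R=6, W=3
[3] MUL needs rd=2 wr=1: ok; after: ALU=2 MUL=1 MEM=0 BR=1, R=4, W=2
[4] MUL needs rd=2 wr=1: ok; after: ALU=2 MUL=0 MEM=0 BR=1, R=2, W=1
[5] ALU needs rd=2 wr=1: ok; after: ALU=1 MUL=0 MEM=0 BR=1, R=0, W=0
[6] ALU needs rd=2 wr=1: RD_PORT; after: ALU=1 MUL=0 MEM=0 BR=1, R=0, W=0
[7] MUL needs rd=2 wr=1: FU; after: ALU=1 MUL=0 MEM=0 BR=1, R=0, W=0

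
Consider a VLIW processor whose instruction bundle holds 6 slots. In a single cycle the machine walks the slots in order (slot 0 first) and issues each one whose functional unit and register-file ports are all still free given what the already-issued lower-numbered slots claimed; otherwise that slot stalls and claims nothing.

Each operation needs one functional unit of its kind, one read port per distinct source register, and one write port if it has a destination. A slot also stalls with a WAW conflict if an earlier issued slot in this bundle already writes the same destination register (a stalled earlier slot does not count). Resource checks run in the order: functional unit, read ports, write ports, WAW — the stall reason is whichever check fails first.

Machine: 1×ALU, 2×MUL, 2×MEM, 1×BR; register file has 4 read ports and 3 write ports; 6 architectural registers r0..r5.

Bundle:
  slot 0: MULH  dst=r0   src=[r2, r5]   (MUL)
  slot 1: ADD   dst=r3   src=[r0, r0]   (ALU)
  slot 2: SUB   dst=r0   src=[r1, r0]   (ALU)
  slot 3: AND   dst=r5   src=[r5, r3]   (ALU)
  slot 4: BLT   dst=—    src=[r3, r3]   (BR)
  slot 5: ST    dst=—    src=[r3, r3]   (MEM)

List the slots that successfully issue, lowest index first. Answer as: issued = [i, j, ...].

slot 0 (MUL): ISSUE — free A1,Mu1,Ld2,B1 rp2 wp2
slot 1 (ALU): ISSUE — free A0,Mu1,Ld2,B1 rp1 wp1
slot 2 (ALU): stall FU — free A0,Mu1,Ld2,B1 rp1 wp1
slot 3 (ALU): stall FU — free A0,Mu1,Ld2,B1 rp1 wp1
slot 4 (BR): ISSUE — free A0,Mu1,Ld2,B0 rp0 wp1
slot 5 (MEM): stall RD_PORT — free A0,Mu1,Ld2,B0 rp0 wp1

issued = [0, 1, 4]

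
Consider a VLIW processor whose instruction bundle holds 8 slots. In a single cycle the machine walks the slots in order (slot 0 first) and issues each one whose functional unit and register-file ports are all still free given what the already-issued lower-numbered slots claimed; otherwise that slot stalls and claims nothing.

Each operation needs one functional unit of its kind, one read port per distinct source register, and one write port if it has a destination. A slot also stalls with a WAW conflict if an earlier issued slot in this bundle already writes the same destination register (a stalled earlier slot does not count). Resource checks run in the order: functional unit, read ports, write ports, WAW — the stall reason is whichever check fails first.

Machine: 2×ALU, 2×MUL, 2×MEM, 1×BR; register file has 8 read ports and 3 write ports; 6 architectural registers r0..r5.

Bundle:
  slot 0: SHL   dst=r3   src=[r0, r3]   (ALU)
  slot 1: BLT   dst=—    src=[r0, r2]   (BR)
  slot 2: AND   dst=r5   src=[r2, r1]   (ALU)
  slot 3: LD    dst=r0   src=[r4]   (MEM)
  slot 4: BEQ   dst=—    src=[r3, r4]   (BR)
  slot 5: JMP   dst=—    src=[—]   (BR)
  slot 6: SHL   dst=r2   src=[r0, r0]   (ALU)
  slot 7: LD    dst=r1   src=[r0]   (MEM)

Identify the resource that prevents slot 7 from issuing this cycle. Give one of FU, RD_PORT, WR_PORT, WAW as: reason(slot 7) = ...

[0] ALU needs rd=2 wr=1: ok; after: ALU=1 MUL=2 MEM=2 BR=1, R=6, W=2
[1] BR needs rd=2 wr=0: ok; after: ALU=1 MUL=2 MEM=2 BR=0, R=4, W=2
[2] ALU needs rd=2 wr=1: ok; after: ALU=0 MUL=2 MEM=2 BR=0, R=2, W=1
[3] MEM needs rd=1 wr=1: ok; after: ALU=0 MUL=2 MEM=1 BR=0, R=1, W=0
[4] BR needs rd=2 wr=0: FU; after: ALU=0 MUL=2 MEM=1 BR=0, R=1, W=0
[5] BR needs rd=0 wr=0: FU; after: ALU=0 MUL=2 MEM=1 BR=0, R=1, W=0
[6] ALU needs rd=1 wr=1: FU; after: ALU=0 MUL=2 MEM=1 BR=0, R=1, W=0
[7] MEM needs rd=1 wr=1: WR_PORT; after: ALU=0 MUL=2 MEM=1 BR=0, R=1, W=0

reason(slot 7) = WR_PORT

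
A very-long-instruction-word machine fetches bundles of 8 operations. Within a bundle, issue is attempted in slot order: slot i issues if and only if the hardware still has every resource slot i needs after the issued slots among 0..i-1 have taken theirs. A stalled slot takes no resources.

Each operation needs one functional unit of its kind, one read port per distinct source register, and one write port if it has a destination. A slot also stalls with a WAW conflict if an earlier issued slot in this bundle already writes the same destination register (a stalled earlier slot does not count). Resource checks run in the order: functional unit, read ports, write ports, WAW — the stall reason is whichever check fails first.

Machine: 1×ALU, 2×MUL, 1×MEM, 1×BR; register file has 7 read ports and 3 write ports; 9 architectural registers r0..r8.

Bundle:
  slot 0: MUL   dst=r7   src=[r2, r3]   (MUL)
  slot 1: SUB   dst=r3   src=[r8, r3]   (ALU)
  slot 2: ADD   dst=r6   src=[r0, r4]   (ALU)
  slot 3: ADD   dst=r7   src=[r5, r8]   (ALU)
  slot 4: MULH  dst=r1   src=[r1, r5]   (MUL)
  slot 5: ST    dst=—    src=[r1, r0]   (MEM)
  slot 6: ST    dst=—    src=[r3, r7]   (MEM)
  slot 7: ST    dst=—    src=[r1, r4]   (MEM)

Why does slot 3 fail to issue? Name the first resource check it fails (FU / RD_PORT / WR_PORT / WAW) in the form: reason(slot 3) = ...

reason(slot 3) = FU

  0. MUL→r7 ⇒ go  {1A/1Mu/1Ld/1B | 5r 2w}
  1. ALU→r3 ⇒ go  {0A/1Mu/1Ld/1B | 3r 1w}
  2. ALU→r6 ⇒ no(FU)  {0A/1Mu/1Ld/1B | 3r 1w}
  3. ALU→r7 ⇒ no(FU)  {0A/1Mu/1Ld/1B | 3r 1w}
  4. MUL→r1 ⇒ go  {0A/0Mu/1Ld/1B | 1r 0w}
  5. MEM ⇒ no(RD_PORT)  {0A/0Mu/1Ld/1B | 1r 0w}
  6. MEM ⇒ no(RD_PORT)  {0A/0Mu/1Ld/1B | 1r 0w}
  7. MEM ⇒ no(RD_PORT)  {0A/0Mu/1Ld/1B | 1r 0w}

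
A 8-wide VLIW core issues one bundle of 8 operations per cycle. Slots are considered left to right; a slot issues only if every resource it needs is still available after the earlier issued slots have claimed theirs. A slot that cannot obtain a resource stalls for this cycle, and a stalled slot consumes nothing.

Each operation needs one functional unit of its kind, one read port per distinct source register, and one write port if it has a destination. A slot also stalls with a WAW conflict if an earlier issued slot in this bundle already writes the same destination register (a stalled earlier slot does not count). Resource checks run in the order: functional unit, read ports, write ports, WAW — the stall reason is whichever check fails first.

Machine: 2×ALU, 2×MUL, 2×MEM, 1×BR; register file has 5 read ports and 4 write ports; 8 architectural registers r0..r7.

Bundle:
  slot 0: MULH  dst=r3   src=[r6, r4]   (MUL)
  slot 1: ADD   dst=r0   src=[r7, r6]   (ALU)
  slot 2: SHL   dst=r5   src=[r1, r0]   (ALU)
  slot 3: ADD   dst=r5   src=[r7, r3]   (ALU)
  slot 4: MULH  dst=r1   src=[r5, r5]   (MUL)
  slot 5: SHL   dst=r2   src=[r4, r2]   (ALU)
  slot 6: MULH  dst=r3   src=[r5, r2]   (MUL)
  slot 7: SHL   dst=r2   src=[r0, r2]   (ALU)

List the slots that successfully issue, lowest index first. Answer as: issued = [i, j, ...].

[0] MUL needs rd=2 wr=1: ok; after: ALU=2 MUL=1 MEM=2 BR=1, R=3, W=3
[1] ALU needs rd=2 wr=1: ok; after: ALU=1 MUL=1 MEM=2 BR=1, R=1, W=2
[2] ALU needs rd=2 wr=1: RD_PORT; after: ALU=1 MUL=1 MEM=2 BR=1, R=1, W=2
[3] ALU needs rd=2 wr=1: RD_PORT; after: ALU=1 MUL=1 MEM=2 BR=1, R=1, W=2
[4] MUL needs rd=1 wr=1: ok; after: ALU=1 MUL=0 MEM=2 BR=1, R=0, W=1
[5] ALU needs rd=2 wr=1: RD_PORT; after: ALU=1 MUL=0 MEM=2 BR=1, R=0, W=1
[6] MUL needs rd=2 wr=1: FU; after: ALU=1 MUL=0 MEM=2 BR=1, R=0, W=1
[7] ALU needs rd=2 wr=1: RD_PORT; after: ALU=1 MUL=0 MEM=2 BR=1, R=0, W=1

issued = [0, 1, 4]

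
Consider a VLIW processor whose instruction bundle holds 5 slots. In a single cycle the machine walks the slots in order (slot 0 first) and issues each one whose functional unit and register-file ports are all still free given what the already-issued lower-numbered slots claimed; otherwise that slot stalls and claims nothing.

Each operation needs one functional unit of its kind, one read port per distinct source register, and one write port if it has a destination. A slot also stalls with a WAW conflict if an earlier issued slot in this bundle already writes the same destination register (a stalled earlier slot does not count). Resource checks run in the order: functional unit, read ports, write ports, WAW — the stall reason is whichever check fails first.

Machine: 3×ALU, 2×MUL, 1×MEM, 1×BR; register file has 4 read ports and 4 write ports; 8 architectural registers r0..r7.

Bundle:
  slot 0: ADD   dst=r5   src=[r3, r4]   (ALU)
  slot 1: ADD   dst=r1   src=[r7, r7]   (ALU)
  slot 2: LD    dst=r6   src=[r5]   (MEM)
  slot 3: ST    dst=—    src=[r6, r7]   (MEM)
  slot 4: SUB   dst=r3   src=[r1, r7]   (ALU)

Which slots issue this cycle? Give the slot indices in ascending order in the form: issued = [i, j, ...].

slot 0 (ALU): ISSUE — free A2,Mu2,Ld1,B1 rp2 wp3
slot 1 (ALU): ISSUE — free A1,Mu2,Ld1,B1 rp1 wp2
slot 2 (MEM): ISSUE — free A1,Mu2,Ld0,B1 rp0 wp1
slot 3 (MEM): stall FU — free A1,Mu2,Ld0,B1 rp0 wp1
slot 4 (ALU): stall RD_PORT — free A1,Mu2,Ld0,B1 rp0 wp1

issued = [0, 1, 2]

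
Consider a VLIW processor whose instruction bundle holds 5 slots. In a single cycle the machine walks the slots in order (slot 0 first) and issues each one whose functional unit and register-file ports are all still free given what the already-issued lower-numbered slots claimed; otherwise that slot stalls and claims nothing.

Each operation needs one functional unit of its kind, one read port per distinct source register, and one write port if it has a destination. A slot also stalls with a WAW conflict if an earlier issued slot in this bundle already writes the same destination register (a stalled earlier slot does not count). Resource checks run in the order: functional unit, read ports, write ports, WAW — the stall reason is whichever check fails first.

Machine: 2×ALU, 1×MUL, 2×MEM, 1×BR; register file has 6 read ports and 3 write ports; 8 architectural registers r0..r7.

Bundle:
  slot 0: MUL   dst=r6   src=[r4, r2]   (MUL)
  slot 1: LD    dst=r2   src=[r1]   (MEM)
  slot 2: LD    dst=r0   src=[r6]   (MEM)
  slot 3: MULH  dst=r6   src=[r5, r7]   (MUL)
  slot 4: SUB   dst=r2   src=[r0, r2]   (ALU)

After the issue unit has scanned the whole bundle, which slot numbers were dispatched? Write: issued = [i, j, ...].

(0) want 1×MUL +2rd +1wr — yes → AL2|MU0|ME2|BR1|rd4|wr2
(1) want 1×MEM +1rd +1wr — yes → AL2|MU0|ME1|BR1|rd3|wr1
(2) want 1×MEM +1rd +1wr — yes → AL2|MU0|ME0|BR1|rd2|wr0
(3) want 1×MUL +2rd +1wr — FU → AL2|MU0|ME0|BR1|rd2|wr0
(4) want 1×ALU +2rd +1wr — WR_PORT → AL2|MU0|ME0|BR1|rd2|wr0

issued = [0, 1, 2]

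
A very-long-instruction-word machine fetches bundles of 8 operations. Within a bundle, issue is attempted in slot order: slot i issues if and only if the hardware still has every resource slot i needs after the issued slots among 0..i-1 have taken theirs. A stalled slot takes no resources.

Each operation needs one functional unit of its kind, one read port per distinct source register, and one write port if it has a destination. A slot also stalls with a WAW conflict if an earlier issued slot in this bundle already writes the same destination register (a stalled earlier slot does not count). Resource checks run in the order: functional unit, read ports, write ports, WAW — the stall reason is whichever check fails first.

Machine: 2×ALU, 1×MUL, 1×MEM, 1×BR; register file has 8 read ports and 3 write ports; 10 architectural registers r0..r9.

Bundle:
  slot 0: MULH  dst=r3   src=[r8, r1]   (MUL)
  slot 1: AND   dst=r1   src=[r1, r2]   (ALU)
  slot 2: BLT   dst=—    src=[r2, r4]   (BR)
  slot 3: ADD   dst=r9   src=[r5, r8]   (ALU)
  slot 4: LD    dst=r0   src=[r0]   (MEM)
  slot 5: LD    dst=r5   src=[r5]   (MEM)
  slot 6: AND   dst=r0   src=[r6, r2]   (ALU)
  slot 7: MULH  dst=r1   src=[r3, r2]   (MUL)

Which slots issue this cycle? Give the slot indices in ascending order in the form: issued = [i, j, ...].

issued = [0, 1, 2, 3]

  0. MUL→r3 ⇒ go  {2A/0Mu/1Ld/1B | 6r 2w}
  1. ALU→r1 ⇒ go  {1A/0Mu/1Ld/1B | 4r 1w}
  2. BR ⇒ go  {1A/0Mu/1Ld/0B | 2r 1w}
  3. ALU→r9 ⇒ go  {0A/0Mu/1Ld/0B | 0r 0w}
  4. MEM→r0 ⇒ no(RD_PORT)  {0A/0Mu/1Ld/0B | 0r 0w}
  5. MEM→r5 ⇒ no(RD_PORT)  {0A/0Mu/1Ld/0B | 0r 0w}
  6. ALU→r0 ⇒ no(FU)  {0A/0Mu/1Ld/0B | 0r 0w}
  7. MUL→r1 ⇒ no(FU)  {0A/0Mu/1Ld/0B | 0r 0w}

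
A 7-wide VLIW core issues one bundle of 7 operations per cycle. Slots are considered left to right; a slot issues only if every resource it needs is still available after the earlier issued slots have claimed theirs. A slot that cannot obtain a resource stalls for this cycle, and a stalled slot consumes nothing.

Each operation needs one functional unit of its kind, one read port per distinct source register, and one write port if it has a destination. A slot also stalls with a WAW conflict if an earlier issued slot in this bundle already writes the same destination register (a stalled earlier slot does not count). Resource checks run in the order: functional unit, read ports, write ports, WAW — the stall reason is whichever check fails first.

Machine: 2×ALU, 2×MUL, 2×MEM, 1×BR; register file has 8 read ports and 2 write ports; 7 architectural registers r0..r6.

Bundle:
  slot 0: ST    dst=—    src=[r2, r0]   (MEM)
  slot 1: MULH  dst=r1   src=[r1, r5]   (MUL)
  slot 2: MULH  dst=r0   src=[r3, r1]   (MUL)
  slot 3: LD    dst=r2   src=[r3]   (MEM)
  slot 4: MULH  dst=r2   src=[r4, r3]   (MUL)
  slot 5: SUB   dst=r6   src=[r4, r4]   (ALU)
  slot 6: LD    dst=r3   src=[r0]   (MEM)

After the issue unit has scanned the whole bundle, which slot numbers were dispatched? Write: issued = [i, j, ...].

issued = [0, 1, 2]

slot 0 (MEM): ISSUE — free A2,Mu2,Ld1,B1 rp6 wp2
slot 1 (MUL): ISSUE — free A2,Mu1,Ld1,B1 rp4 wp1
slot 2 (MUL): ISSUE — free A2,Mu0,Ld1,B1 rp2 wp0
slot 3 (MEM): stall WR_PORT — free A2,Mu0,Ld1,B1 rp2 wp0
slot 4 (MUL): stall FU — free A2,Mu0,Ld1,B1 rp2 wp0
slot 5 (ALU): stall WR_PORT — free A2,Mu0,Ld1,B1 rp2 wp0
slot 6 (MEM): stall WR_PORT — free A2,Mu0,Ld1,B1 rp2 wp0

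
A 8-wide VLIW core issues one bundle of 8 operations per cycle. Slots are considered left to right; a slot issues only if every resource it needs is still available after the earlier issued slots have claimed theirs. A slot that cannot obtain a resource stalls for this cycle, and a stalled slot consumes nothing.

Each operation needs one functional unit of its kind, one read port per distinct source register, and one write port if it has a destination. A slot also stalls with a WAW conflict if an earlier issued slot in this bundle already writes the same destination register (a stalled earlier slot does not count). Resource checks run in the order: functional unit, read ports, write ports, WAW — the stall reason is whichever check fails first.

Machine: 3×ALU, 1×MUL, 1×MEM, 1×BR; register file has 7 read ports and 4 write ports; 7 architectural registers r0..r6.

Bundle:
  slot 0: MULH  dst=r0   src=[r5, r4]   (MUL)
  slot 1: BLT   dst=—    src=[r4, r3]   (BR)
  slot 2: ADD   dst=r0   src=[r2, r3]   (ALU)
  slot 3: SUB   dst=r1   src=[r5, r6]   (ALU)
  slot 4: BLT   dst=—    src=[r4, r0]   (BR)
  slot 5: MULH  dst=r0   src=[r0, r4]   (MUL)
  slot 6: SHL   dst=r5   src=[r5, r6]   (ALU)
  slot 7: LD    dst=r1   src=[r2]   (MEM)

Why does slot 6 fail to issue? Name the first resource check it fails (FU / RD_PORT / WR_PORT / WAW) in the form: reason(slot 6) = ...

(0) want 1×MUL +2rd +1wr — yes → AL3|MU0|ME1|BR1|rd5|wr3
(1) want 1×BR +2rd +0wr — yes → AL3|MU0|ME1|BR0|rd3|wr3
(2) want 1×ALU +2rd +1wr — WAW → AL3|MU0|ME1|BR0|rd3|wr3
(3) want 1×ALU +2rd +1wr — yes → AL2|MU0|ME1|BR0|rd1|wr2
(4) want 1×BR +2rd +0wr — FU → AL2|MU0|ME1|BR0|rd1|wr2
(5) want 1×MUL +2rd +1wr — FU → AL2|MU0|ME1|BR0|rd1|wr2
(6) want 1×ALU +2rd +1wr — RD_PORT → AL2|MU0|ME1|BR0|rd1|wr2
(7) want 1×MEM +1rd +1wr — WAW → AL2|MU0|ME1|BR0|rd1|wr2

reason(slot 6) = RD_PORT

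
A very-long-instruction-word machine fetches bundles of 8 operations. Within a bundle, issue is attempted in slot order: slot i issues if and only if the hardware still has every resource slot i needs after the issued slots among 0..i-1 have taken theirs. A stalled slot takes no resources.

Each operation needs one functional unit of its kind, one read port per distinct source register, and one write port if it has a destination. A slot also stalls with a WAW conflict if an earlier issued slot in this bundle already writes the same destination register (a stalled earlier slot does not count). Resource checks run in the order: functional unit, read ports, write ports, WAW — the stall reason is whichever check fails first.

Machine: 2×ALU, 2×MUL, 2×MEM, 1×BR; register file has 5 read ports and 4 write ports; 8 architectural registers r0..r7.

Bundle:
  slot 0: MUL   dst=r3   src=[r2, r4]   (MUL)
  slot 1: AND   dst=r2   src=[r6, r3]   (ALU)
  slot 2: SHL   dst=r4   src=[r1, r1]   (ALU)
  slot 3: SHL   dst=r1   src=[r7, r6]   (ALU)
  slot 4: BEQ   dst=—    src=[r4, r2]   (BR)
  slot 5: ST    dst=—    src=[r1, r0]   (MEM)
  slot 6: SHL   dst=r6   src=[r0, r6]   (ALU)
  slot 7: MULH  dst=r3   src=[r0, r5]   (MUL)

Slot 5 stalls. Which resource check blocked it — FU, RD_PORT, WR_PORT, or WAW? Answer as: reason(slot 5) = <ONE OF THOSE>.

[0] MUL needs rd=2 wr=1: ok; after: ALU=2 MUL=1 MEM=2 BR=1, R=3, W=3
[1] ALU needs rd=2 wr=1: ok; after: ALU=1 MUL=1 MEM=2 BR=1, R=1, W=2
[2] ALU needs rd=1 wr=1: ok; after: ALU=0 MUL=1 MEM=2 BR=1, R=0, W=1
[3] ALU needs rd=2 wr=1: FU; after: ALU=0 MUL=1 MEM=2 BR=1, R=0, W=1
[4] BR needs rd=2 wr=0: RD_PORT; after: ALU=0 MUL=1 MEM=2 BR=1, R=0, W=1
[5] MEM needs rd=2 wr=0: RD_PORT; after: ALU=0 MUL=1 MEM=2 BR=1, R=0, W=1
[6] ALU needs rd=2 wr=1: FU; after: ALU=0 MUL=1 MEM=2 BR=1, R=0, W=1
[7] MUL needs rd=2 wr=1: RD_PORT; after: ALU=0 MUL=1 MEM=2 BR=1, R=0, W=1

reason(slot 5) = RD_PORT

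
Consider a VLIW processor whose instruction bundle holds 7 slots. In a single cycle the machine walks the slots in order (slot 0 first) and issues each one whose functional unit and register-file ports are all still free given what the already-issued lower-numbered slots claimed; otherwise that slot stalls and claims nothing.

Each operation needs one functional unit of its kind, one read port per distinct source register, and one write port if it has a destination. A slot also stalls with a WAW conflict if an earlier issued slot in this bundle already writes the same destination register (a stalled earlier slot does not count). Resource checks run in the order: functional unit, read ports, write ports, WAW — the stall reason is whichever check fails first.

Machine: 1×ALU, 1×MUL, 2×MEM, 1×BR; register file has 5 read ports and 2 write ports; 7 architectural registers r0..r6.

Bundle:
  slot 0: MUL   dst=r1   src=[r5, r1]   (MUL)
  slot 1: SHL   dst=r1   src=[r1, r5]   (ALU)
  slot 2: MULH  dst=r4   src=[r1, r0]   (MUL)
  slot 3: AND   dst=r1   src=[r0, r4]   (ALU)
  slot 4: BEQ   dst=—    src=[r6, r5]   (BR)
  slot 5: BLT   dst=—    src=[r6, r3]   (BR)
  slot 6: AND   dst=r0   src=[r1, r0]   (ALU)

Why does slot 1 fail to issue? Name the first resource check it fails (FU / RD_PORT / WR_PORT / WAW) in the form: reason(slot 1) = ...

  0. MUL→r1 ⇒ go  {1A/0Mu/2Ld/1B | 3r 1w}
  1. ALU→r1 ⇒ no(WAW)  {1A/0Mu/2Ld/1B | 3r 1w}
  2. MUL→r4 ⇒ no(FU)  {1A/0Mu/2Ld/1B | 3r 1w}
  3. ALU→r1 ⇒ no(WAW)  {1A/0Mu/2Ld/1B | 3r 1w}
  4. BR ⇒ go  {1A/0Mu/2Ld/0B | 1r 1w}
  5. BR ⇒ no(FU)  {1A/0Mu/2Ld/0B | 1r 1w}
  6. ALU→r0 ⇒ no(RD_PORT)  {1A/0Mu/2Ld/0B | 1r 1w}

reason(slot 1) = WAW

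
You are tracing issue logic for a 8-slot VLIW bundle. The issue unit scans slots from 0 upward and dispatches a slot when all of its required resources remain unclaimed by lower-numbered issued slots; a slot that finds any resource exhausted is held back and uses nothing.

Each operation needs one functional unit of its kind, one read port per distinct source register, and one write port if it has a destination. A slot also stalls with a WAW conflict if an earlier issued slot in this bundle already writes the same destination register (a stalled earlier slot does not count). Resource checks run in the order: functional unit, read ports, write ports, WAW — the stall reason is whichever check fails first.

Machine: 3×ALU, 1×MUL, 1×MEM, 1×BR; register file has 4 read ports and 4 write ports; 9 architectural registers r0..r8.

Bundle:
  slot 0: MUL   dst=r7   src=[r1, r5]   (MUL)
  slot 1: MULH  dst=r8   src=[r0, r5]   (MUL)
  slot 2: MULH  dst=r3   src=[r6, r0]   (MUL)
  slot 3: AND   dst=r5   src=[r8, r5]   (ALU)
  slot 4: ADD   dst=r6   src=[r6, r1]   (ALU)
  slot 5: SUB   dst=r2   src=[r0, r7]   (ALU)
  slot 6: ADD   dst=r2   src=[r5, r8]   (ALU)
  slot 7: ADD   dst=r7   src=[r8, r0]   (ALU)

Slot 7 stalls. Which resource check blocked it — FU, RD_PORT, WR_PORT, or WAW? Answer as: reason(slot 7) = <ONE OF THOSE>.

[0] MUL needs rd=2 wr=1: ok; after: ALU=3 MUL=0 MEM=1 BR=1, R=2, W=3
[1] MUL needs rd=2 wr=1: FU; after: ALU=3 MUL=0 MEM=1 BR=1, R=2, W=3
[2] MUL needs rd=2 wr=1: FU; after: ALU=3 MUL=0 MEM=1 BR=1, R=2, W=3
[3] ALU needs rd=2 wr=1: ok; after: ALU=2 MUL=0 MEM=1 BR=1, R=0, W=2
[4] ALU needs rd=2 wr=1: RD_PORT; after: ALU=2 MUL=0 MEM=1 BR=1, R=0, W=2
[5] ALU needs rd=2 wr=1: RD_PORT; after: ALU=2 MUL=0 MEM=1 BR=1, R=0, W=2
[6] ALU needs rd=2 wr=1: RD_PORT; after: ALU=2 MUL=0 MEM=1 BR=1, R=0, W=2
[7] ALU needs rd=2 wr=1: RD_PORT; after: ALU=2 MUL=0 MEM=1 BR=1, R=0, W=2

reason(slot 7) = RD_PORT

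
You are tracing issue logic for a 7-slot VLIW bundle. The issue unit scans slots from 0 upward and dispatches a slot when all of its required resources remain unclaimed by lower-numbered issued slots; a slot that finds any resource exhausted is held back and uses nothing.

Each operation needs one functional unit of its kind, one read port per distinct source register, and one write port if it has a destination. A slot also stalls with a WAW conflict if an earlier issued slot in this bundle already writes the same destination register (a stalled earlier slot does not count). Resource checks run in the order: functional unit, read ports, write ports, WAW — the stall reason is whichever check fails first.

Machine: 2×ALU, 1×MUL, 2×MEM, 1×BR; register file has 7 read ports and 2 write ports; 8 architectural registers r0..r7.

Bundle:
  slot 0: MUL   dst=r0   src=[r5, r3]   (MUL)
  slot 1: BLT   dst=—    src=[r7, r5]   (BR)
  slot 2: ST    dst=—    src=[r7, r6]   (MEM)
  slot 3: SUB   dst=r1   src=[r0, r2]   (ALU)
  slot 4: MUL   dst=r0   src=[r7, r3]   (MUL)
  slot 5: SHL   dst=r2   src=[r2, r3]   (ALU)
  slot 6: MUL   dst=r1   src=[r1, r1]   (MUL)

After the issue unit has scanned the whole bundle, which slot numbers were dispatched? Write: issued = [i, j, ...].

issued = [0, 1, 2]

  0. MUL→r0 ⇒ go  {2A/0Mu/2Ld/1B | 5r 1w}
  1. BR ⇒ go  {2A/0Mu/2Ld/0B | 3r 1w}
  2. MEM ⇒ go  {2A/0Mu/1Ld/0B | 1r 1w}
  3. ALU→r1 ⇒ no(RD_PORT)  {2A/0Mu/1Ld/0B | 1r 1w}
  4. MUL→r0 ⇒ no(FU)  {2A/0Mu/1Ld/0B | 1r 1w}
  5. ALU→r2 ⇒ no(RD_PORT)  {2A/0Mu/1Ld/0B | 1r 1w}
  6. MUL→r1 ⇒ no(FU)  {2A/0Mu/1Ld/0B | 1r 1w}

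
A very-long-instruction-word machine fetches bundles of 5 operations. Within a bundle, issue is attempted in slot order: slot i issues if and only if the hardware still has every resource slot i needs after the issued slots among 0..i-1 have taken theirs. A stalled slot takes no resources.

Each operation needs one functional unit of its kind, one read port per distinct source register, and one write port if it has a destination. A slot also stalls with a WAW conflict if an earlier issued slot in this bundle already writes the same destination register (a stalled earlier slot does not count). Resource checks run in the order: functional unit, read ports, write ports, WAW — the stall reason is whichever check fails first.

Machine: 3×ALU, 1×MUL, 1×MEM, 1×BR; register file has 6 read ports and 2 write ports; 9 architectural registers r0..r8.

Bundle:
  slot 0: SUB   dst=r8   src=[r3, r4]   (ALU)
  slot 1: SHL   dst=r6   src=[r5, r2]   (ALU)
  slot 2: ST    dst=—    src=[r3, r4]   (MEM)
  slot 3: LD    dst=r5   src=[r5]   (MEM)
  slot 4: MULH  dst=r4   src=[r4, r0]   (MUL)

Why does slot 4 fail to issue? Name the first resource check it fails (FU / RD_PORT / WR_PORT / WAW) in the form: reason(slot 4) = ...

slot 0 (ALU): ISSUE — free A2,Mu1,Ld1,B1 rp4 wp1
slot 1 (ALU): ISSUE — free A1,Mu1,Ld1,B1 rp2 wp0
slot 2 (MEM): ISSUE — free A1,Mu1,Ld0,B1 rp0 wp0
slot 3 (MEM): stall FU — free A1,Mu1,Ld0,B1 rp0 wp0
slot 4 (MUL): stall RD_PORT — free A1,Mu1,Ld0,B1 rp0 wp0

reason(slot 4) = RD_PORT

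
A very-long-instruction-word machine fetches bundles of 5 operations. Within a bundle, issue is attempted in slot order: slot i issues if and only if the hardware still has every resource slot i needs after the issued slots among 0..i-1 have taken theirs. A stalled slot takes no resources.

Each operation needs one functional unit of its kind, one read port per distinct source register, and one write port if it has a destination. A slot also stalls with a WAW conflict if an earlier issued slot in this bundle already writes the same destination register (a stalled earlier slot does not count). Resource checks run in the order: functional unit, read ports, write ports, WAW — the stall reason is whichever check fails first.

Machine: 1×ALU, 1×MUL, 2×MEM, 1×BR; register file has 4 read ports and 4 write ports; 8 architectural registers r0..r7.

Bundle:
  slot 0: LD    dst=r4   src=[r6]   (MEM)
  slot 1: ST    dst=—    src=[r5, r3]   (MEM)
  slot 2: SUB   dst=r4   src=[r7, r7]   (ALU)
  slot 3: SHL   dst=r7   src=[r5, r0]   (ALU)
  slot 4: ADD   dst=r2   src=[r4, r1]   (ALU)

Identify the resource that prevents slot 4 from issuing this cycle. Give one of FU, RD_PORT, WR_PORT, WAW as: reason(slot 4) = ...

reason(slot 4) = RD_PORT

  0. MEM→r4 ⇒ go  {1A/1Mu/1Ld/1B | 3r 3w}
  1. MEM ⇒ go  {1A/1Mu/0Ld/1B | 1r 3w}
  2. ALU→r4 ⇒ no(WAW)  {1A/1Mu/0Ld/1B | 1r 3w}
  3. ALU→r7 ⇒ no(RD_PORT)  {1A/1Mu/0Ld/1B | 1r 3w}
  4. ALU→r2 ⇒ no(RD_PORT)  {1A/1Mu/0Ld/1B | 1r 3w}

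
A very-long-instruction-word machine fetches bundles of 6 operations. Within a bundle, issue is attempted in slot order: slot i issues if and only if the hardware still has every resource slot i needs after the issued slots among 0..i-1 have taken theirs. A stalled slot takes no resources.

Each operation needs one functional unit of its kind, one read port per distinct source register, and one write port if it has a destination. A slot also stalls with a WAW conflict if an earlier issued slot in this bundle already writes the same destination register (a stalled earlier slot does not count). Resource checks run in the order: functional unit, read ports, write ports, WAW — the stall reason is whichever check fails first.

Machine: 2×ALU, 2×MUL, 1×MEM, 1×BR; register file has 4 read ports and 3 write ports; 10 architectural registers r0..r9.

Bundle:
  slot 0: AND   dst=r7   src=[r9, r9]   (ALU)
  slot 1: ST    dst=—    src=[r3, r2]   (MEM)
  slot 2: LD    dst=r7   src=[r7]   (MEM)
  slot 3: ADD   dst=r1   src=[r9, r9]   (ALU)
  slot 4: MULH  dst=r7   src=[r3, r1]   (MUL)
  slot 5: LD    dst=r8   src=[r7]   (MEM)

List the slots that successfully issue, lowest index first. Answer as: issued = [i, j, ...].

issued = [0, 1, 3]

#0 ALU src=r9,r9 dispatched  <A:1 Mu:2 Ld:1 B:1 rd:3 wr:2>
#1 MEM src=r3,r2 dispatched  <A:1 Mu:2 Ld:0 B:1 rd:1 wr:2>
#2 MEM src=r7 held:FU  <A:1 Mu:2 Ld:0 B:1 rd:1 wr:2>
#3 ALU src=r9,r9 dispatched  <A:0 Mu:2 Ld:0 B:1 rd:0 wr:1>
#4 MUL src=r3,r1 held:RD_PORT  <A:0 Mu:2 Ld:0 B:1 rd:0 wr:1>
#5 MEM src=r7 held:FU  <A:0 Mu:2 Ld:0 B:1 rd:0 wr:1>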